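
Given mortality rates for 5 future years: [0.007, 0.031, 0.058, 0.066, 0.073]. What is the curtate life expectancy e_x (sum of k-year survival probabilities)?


e_x = sum_{k=1}^{n} k_p_x
k_p_x values:
  1_p_x = 0.993
  2_p_x = 0.962217
  3_p_x = 0.906408
  4_p_x = 0.846585
  5_p_x = 0.784785
e_x = 4.493


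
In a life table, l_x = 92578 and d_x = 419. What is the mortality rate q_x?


q_x = d_x / l_x
= 419 / 92578
= 0.0045


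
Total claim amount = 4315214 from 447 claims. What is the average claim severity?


severity = total / number
= 4315214 / 447
= 9653.7226


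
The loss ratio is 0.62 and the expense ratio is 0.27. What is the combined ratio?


Combined ratio = loss ratio + expense ratio
= 0.62 + 0.27
= 0.89


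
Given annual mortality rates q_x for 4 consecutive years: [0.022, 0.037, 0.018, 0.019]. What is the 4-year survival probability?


p_k = 1 - q_k for each year
Survival = product of (1 - q_k)
= 0.978 * 0.963 * 0.982 * 0.981
= 0.9073


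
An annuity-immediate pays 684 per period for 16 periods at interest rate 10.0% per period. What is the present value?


PV = PMT * (1 - (1+i)^(-n)) / i
= 684 * (1 - (1+0.1)^(-16)) / 0.1
= 684 * (1 - 0.217629) / 0.1
= 684 * 7.823709
= 5351.4167


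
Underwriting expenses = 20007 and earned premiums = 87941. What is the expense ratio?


Expense ratio = expenses / premiums
= 20007 / 87941
= 0.2275


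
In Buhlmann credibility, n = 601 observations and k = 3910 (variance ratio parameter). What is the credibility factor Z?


Z = n / (n + k)
= 601 / (601 + 3910)
= 601 / 4511
= 0.1332


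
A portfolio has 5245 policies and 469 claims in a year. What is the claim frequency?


frequency = claims / policies
= 469 / 5245
= 0.0894


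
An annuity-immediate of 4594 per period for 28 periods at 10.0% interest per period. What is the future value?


FV = PMT * ((1+i)^n - 1) / i
= 4594 * ((1.1)^28 - 1) / 0.1
= 4594 * (14.420994 - 1) / 0.1
= 616560.4465


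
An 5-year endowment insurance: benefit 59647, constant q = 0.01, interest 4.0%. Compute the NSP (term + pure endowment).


Term component = 2604.8501
Pure endowment = 5_p_x * v^5 * benefit = 0.95099 * 0.821927 * 59647 = 46622.7495
NSP = 49227.5996


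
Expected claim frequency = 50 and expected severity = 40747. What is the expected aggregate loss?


E[S] = E[N] * E[X]
= 50 * 40747
= 2.0374e+06


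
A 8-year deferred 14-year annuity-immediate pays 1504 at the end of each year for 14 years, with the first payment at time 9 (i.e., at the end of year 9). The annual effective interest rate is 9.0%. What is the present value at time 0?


PV at time 8 of the 14-year annuity-immediate:
a_n = 1504 * (1-(1+0.09)^(-14))/0.09 = 11710.3702
Discount back 8 years to time 0:
PV = 11710.3702 * (1+0.09)^(-8)
= 11710.3702 * 0.501866
= 5877.0399


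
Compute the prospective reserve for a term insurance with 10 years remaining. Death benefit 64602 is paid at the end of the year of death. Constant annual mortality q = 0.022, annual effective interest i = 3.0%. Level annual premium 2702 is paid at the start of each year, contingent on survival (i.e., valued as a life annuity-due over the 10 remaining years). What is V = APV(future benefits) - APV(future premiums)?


v = 1/(1+i) = 0.970874
APV(future benefits) per unit = sum_{k=0}^{9} k_p_x * q * v^(k+1) = 0.171057
APV(future benefits) = 64602 * 0.171057 = 11050.5957
Life annuity-due factor ä_{x:10} = sum_{k=0}^{9} k_p_x * v^k = 8.008557
APV(future premiums) = 2702 * 8.008557 = 21639.121
V = 11050.5957 - 21639.121
= -10588.5253


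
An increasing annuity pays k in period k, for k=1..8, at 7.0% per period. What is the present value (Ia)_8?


(Ia)_n = sum_{k=1}^{n} k * v^k, v = 1/(1+i)
v = 0.934579
Sum computed term by term:
(Ia)_8 = 24.7602


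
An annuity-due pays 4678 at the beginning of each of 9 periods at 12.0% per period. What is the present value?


PV_due = PMT * (1-(1+i)^(-n))/i * (1+i)
PV_immediate = 24925.5525
PV_due = 24925.5525 * 1.12
= 27916.6188


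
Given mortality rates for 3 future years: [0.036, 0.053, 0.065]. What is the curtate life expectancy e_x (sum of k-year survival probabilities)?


e_x = sum_{k=1}^{n} k_p_x
k_p_x values:
  1_p_x = 0.964
  2_p_x = 0.912908
  3_p_x = 0.853569
e_x = 2.7305


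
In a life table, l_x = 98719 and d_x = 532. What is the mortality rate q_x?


q_x = d_x / l_x
= 532 / 98719
= 0.0054


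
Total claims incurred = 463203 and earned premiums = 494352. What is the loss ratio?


Loss ratio = claims / premiums
= 463203 / 494352
= 0.937


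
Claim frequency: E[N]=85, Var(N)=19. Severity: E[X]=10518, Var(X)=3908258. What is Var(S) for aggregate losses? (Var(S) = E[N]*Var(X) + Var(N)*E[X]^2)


Var(S) = E[N]*Var(X) + Var(N)*E[X]^2
= 85*3908258 + 19*10518^2
= 332201930 + 2101938156
= 2.4341e+09


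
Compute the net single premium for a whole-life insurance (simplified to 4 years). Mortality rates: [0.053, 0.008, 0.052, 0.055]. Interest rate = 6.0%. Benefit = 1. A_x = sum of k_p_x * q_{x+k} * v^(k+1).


v = 0.943396
Year 0: k_p_x=1.0, q=0.053, term=0.05
Year 1: k_p_x=0.947, q=0.008, term=0.006743
Year 2: k_p_x=0.939424, q=0.052, term=0.041015
Year 3: k_p_x=0.890574, q=0.055, term=0.038798
A_x = 0.1366


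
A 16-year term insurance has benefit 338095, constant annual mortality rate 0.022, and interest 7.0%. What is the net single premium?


NSP = benefit * sum_{k=0}^{n-1} k_p_x * q * v^(k+1)
With constant q=0.022, v=0.934579
Sum = 0.182387
NSP = 338095 * 0.182387
= 61664.1122


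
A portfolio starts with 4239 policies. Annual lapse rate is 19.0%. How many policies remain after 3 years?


remaining = initial * (1 - lapse)^years
= 4239 * (1 - 0.19)^3
= 4239 * 0.531441
= 2252.7784


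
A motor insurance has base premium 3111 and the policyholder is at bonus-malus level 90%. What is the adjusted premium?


adjusted = base * BM_level / 100
= 3111 * 90 / 100
= 3111 * 0.9
= 2799.9


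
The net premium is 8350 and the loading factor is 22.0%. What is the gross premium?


Gross = net * (1 + loading)
= 8350 * (1 + 0.22)
= 8350 * 1.22
= 10187.0


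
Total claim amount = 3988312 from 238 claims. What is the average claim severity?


severity = total / number
= 3988312 / 238
= 16757.6134


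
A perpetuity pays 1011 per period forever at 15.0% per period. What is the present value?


PV = PMT / i
= 1011 / 0.15
= 6740.0


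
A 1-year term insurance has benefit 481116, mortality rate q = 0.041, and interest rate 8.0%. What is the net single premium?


NSP = benefit * q * v
v = 1/(1+i) = 0.925926
NSP = 481116 * 0.041 * 0.925926
= 18264.5889


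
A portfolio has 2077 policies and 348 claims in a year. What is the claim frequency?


frequency = claims / policies
= 348 / 2077
= 0.1675


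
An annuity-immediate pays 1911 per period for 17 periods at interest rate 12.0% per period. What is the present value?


PV = PMT * (1 - (1+i)^(-n)) / i
= 1911 * (1 - (1+0.12)^(-17)) / 0.12
= 1911 * (1 - 0.145644) / 0.12
= 1911 * 7.11963
= 13605.6139


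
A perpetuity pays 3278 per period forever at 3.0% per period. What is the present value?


PV = PMT / i
= 3278 / 0.03
= 109266.6667


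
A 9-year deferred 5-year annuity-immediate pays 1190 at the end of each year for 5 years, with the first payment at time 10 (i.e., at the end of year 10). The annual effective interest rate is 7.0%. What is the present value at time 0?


PV at time 9 of the 5-year annuity-immediate:
a_n = 1190 * (1-(1+0.07)^(-5))/0.07 = 4879.2349
Discount back 9 years to time 0:
PV = 4879.2349 * (1+0.07)^(-9)
= 4879.2349 * 0.543934
= 2653.9805


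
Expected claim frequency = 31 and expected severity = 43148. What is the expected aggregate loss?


E[S] = E[N] * E[X]
= 31 * 43148
= 1.3376e+06


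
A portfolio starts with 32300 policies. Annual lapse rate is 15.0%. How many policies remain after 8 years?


remaining = initial * (1 - lapse)^years
= 32300 * (1 - 0.15)^8
= 32300 * 0.272491
= 8801.444


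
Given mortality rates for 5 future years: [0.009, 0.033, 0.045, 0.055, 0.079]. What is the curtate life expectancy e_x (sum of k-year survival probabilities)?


e_x = sum_{k=1}^{n} k_p_x
k_p_x values:
  1_p_x = 0.991
  2_p_x = 0.958297
  3_p_x = 0.915174
  4_p_x = 0.864839
  5_p_x = 0.796517
e_x = 4.5258


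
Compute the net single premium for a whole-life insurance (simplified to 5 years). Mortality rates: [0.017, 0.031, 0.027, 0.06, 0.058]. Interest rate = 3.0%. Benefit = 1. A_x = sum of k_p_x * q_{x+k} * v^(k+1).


v = 0.970874
Year 0: k_p_x=1.0, q=0.017, term=0.016505
Year 1: k_p_x=0.983, q=0.031, term=0.028724
Year 2: k_p_x=0.952527, q=0.027, term=0.023536
Year 3: k_p_x=0.926809, q=0.06, term=0.049407
Year 4: k_p_x=0.8712, q=0.058, term=0.043587
A_x = 0.1618


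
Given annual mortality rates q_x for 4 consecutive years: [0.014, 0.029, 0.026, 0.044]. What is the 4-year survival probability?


p_k = 1 - q_k for each year
Survival = product of (1 - q_k)
= 0.986 * 0.971 * 0.974 * 0.956
= 0.8915


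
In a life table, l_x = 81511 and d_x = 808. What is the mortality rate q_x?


q_x = d_x / l_x
= 808 / 81511
= 0.0099


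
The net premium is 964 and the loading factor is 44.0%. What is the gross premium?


Gross = net * (1 + loading)
= 964 * (1 + 0.44)
= 964 * 1.44
= 1388.16


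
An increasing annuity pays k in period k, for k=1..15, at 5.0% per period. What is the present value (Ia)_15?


(Ia)_n = sum_{k=1}^{n} k * v^k, v = 1/(1+i)
v = 0.952381
Sum computed term by term:
(Ia)_15 = 73.6677


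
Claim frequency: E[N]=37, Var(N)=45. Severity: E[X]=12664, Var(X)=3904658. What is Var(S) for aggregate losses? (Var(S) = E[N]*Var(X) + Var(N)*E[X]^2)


Var(S) = E[N]*Var(X) + Var(N)*E[X]^2
= 37*3904658 + 45*12664^2
= 144472346 + 7216960320
= 7.3614e+09


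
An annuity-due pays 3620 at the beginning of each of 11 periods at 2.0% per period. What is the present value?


PV_due = PMT * (1-(1+i)^(-n))/i * (1+i)
PV_immediate = 35428.3899
PV_due = 35428.3899 * 1.02
= 36136.9577


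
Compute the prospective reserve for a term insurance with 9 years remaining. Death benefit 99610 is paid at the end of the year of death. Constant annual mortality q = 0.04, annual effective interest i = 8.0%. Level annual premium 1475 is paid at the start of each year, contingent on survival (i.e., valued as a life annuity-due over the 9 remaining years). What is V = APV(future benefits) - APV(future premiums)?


v = 1/(1+i) = 0.925926
APV(future benefits) per unit = sum_{k=0}^{8} k_p_x * q * v^(k+1) = 0.217854
APV(future benefits) = 99610 * 0.217854 = 21700.3899
Life annuity-due factor ä_{x:9} = sum_{k=0}^{8} k_p_x * v^k = 5.882045
APV(future premiums) = 1475 * 5.882045 = 8676.0168
V = 21700.3899 - 8676.0168
= 13024.3732


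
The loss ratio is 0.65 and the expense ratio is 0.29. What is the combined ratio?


Combined ratio = loss ratio + expense ratio
= 0.65 + 0.29
= 0.94


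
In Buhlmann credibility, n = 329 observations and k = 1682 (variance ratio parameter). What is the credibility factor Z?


Z = n / (n + k)
= 329 / (329 + 1682)
= 329 / 2011
= 0.1636


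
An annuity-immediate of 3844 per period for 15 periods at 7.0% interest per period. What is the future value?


FV = PMT * ((1+i)^n - 1) / i
= 3844 * ((1.07)^15 - 1) / 0.07
= 3844 * (2.759032 - 1) / 0.07
= 96595.9606


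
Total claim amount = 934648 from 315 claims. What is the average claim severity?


severity = total / number
= 934648 / 315
= 2967.1365


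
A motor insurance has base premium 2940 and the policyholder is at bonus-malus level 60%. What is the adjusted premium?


adjusted = base * BM_level / 100
= 2940 * 60 / 100
= 2940 * 0.6
= 1764.0


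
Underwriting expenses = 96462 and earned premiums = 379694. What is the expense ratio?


Expense ratio = expenses / premiums
= 96462 / 379694
= 0.2541


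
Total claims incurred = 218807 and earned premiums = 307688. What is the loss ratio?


Loss ratio = claims / premiums
= 218807 / 307688
= 0.7111


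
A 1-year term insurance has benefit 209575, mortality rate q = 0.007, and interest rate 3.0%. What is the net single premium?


NSP = benefit * q * v
v = 1/(1+i) = 0.970874
NSP = 209575 * 0.007 * 0.970874
= 1424.2961


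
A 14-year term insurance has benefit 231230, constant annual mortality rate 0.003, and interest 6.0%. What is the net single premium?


NSP = benefit * sum_{k=0}^{n-1} k_p_x * q * v^(k+1)
With constant q=0.003, v=0.943396
Sum = 0.027425
NSP = 231230 * 0.027425
= 6341.4028


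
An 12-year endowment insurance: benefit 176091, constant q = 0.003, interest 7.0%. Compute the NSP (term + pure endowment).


Term component = 4137.2557
Pure endowment = 12_p_x * v^12 * benefit = 0.964588 * 0.444012 * 176091 = 75417.777
NSP = 79555.0328


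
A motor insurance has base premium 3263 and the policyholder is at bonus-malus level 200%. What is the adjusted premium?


adjusted = base * BM_level / 100
= 3263 * 200 / 100
= 3263 * 2.0
= 6526.0


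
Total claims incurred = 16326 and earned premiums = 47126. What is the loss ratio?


Loss ratio = claims / premiums
= 16326 / 47126
= 0.3464


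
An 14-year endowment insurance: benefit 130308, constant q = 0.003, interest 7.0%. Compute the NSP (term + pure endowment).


Term component = 3363.8595
Pure endowment = 14_p_x * v^14 * benefit = 0.958809 * 0.387817 * 130308 = 48454.0862
NSP = 51817.9457


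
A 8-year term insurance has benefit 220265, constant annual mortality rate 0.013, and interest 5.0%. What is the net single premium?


NSP = benefit * sum_{k=0}^{n-1} k_p_x * q * v^(k+1)
With constant q=0.013, v=0.952381
Sum = 0.080565
NSP = 220265 * 0.080565
= 17745.6805


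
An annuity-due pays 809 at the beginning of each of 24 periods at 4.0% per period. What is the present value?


PV_due = PMT * (1-(1+i)^(-n))/i * (1+i)
PV_immediate = 12334.7932
PV_due = 12334.7932 * 1.04
= 12828.1849


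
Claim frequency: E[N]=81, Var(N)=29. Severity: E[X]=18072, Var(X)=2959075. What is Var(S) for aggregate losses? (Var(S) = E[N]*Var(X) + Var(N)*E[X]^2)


Var(S) = E[N]*Var(X) + Var(N)*E[X]^2
= 81*2959075 + 29*18072^2
= 239685075 + 9471318336
= 9.7110e+09


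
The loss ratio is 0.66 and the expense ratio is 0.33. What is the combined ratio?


Combined ratio = loss ratio + expense ratio
= 0.66 + 0.33
= 0.99


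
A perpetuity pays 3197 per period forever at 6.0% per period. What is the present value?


PV = PMT / i
= 3197 / 0.06
= 53283.3333


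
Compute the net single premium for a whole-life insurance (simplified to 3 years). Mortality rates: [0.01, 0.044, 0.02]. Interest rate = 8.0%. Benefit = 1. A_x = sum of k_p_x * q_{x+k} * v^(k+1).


v = 0.925926
Year 0: k_p_x=1.0, q=0.01, term=0.009259
Year 1: k_p_x=0.99, q=0.044, term=0.037346
Year 2: k_p_x=0.94644, q=0.02, term=0.015026
A_x = 0.0616


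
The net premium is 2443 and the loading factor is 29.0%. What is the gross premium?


Gross = net * (1 + loading)
= 2443 * (1 + 0.29)
= 2443 * 1.29
= 3151.47


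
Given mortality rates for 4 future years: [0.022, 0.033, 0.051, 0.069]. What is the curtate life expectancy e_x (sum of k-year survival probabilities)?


e_x = sum_{k=1}^{n} k_p_x
k_p_x values:
  1_p_x = 0.978
  2_p_x = 0.945726
  3_p_x = 0.897494
  4_p_x = 0.835567
e_x = 3.6568


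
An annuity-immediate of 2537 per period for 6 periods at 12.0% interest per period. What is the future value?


FV = PMT * ((1+i)^n - 1) / i
= 2537 * ((1.12)^6 - 1) / 0.12
= 2537 * (1.973823 - 1) / 0.12
= 20588.2346


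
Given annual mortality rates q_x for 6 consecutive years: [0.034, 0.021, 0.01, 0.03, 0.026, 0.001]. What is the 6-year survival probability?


p_k = 1 - q_k for each year
Survival = product of (1 - q_k)
= 0.966 * 0.979 * 0.99 * 0.97 * 0.974 * 0.999
= 0.8837


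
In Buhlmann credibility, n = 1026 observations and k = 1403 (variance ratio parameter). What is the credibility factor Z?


Z = n / (n + k)
= 1026 / (1026 + 1403)
= 1026 / 2429
= 0.4224


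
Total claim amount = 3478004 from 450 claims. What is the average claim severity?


severity = total / number
= 3478004 / 450
= 7728.8978


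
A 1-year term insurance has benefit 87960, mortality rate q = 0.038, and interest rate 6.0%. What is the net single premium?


NSP = benefit * q * v
v = 1/(1+i) = 0.943396
NSP = 87960 * 0.038 * 0.943396
= 3153.283


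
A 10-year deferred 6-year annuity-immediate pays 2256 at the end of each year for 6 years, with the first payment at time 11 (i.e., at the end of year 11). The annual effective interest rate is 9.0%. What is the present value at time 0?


PV at time 10 of the 6-year annuity-immediate:
a_n = 2256 * (1-(1+0.09)^(-6))/0.09 = 10120.2323
Discount back 10 years to time 0:
PV = 10120.2323 * (1+0.09)^(-10)
= 10120.2323 * 0.422411
= 4274.8955


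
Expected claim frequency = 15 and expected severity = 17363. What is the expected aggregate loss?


E[S] = E[N] * E[X]
= 15 * 17363
= 260445


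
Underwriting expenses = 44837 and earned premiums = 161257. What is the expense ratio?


Expense ratio = expenses / premiums
= 44837 / 161257
= 0.278


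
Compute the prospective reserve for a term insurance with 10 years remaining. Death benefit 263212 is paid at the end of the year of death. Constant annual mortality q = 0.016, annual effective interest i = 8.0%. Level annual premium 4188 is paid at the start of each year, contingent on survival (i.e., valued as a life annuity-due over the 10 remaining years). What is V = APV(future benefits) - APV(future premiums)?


v = 1/(1+i) = 0.925926
APV(future benefits) per unit = sum_{k=0}^{9} k_p_x * q * v^(k+1) = 0.100967
APV(future benefits) = 263212 * 0.100967 = 26575.7653
Life annuity-due factor ä_{x:10} = sum_{k=0}^{9} k_p_x * v^k = 6.815283
APV(future premiums) = 4188 * 6.815283 = 28542.4034
V = 26575.7653 - 28542.4034
= -1966.6381


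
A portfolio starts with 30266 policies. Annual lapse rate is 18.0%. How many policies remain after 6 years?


remaining = initial * (1 - lapse)^years
= 30266 * (1 - 0.18)^6
= 30266 * 0.304007
= 9201.0659


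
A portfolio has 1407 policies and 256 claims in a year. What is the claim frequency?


frequency = claims / policies
= 256 / 1407
= 0.1819


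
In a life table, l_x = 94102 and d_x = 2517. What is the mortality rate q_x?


q_x = d_x / l_x
= 2517 / 94102
= 0.0267


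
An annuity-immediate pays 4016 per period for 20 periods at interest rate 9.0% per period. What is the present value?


PV = PMT * (1 - (1+i)^(-n)) / i
= 4016 * (1 - (1+0.09)^(-20)) / 0.09
= 4016 * (1 - 0.178431) / 0.09
= 4016 * 9.128546
= 36660.2394


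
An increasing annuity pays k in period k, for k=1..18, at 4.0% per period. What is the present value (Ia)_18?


(Ia)_n = sum_{k=1}^{n} k * v^k, v = 1/(1+i)
v = 0.961538
Sum computed term by term:
(Ia)_18 = 107.0091


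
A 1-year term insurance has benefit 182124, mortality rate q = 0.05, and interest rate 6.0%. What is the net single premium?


NSP = benefit * q * v
v = 1/(1+i) = 0.943396
NSP = 182124 * 0.05 * 0.943396
= 8590.7547


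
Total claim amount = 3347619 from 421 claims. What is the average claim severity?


severity = total / number
= 3347619 / 421
= 7951.5891


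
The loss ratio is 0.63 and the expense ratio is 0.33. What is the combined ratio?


Combined ratio = loss ratio + expense ratio
= 0.63 + 0.33
= 0.96


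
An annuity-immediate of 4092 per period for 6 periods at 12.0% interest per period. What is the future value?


FV = PMT * ((1+i)^n - 1) / i
= 4092 * ((1.12)^6 - 1) / 0.12
= 4092 * (1.973823 - 1) / 0.12
= 33207.3536


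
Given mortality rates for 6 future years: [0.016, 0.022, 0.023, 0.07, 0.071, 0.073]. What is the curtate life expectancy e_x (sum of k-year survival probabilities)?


e_x = sum_{k=1}^{n} k_p_x
k_p_x values:
  1_p_x = 0.984
  2_p_x = 0.962352
  3_p_x = 0.940218
  4_p_x = 0.874403
  5_p_x = 0.81232
  6_p_x = 0.753021
e_x = 5.3263


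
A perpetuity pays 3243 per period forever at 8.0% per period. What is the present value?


PV = PMT / i
= 3243 / 0.08
= 40537.5


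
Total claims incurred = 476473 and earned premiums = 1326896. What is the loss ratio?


Loss ratio = claims / premiums
= 476473 / 1326896
= 0.3591


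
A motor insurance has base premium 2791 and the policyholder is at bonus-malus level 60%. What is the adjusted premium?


adjusted = base * BM_level / 100
= 2791 * 60 / 100
= 2791 * 0.6
= 1674.6


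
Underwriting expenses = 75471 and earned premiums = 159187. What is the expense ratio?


Expense ratio = expenses / premiums
= 75471 / 159187
= 0.4741


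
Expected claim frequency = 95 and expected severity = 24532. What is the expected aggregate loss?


E[S] = E[N] * E[X]
= 95 * 24532
= 2.3305e+06


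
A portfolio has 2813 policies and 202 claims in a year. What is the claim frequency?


frequency = claims / policies
= 202 / 2813
= 0.0718


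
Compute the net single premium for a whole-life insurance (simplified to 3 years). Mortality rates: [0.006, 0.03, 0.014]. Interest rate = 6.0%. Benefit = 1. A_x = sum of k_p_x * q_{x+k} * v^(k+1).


v = 0.943396
Year 0: k_p_x=1.0, q=0.006, term=0.00566
Year 1: k_p_x=0.994, q=0.03, term=0.02654
Year 2: k_p_x=0.96418, q=0.014, term=0.011334
A_x = 0.0435


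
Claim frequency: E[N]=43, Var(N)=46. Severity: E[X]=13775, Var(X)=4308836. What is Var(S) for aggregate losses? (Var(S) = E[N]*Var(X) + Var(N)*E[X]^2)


Var(S) = E[N]*Var(X) + Var(N)*E[X]^2
= 43*4308836 + 46*13775^2
= 185279948 + 8728528750
= 8.9138e+09


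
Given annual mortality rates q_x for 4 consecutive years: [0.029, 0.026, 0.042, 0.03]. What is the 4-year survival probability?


p_k = 1 - q_k for each year
Survival = product of (1 - q_k)
= 0.971 * 0.974 * 0.958 * 0.97
= 0.8789


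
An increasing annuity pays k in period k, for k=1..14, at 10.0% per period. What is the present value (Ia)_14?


(Ia)_n = sum_{k=1}^{n} k * v^k, v = 1/(1+i)
v = 0.909091
Sum computed term by term:
(Ia)_14 = 44.1672


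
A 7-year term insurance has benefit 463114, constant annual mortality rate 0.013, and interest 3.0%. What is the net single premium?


NSP = benefit * sum_{k=0}^{n-1} k_p_x * q * v^(k+1)
With constant q=0.013, v=0.970874
Sum = 0.078023
NSP = 463114 * 0.078023
= 36133.5147


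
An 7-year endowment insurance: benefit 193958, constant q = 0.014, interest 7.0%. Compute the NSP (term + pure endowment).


Term component = 14087.0232
Pure endowment = 7_p_x * v^7 * benefit = 0.906021 * 0.62275 * 193958 = 109435.8607
NSP = 123522.8839


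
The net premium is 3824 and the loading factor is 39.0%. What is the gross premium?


Gross = net * (1 + loading)
= 3824 * (1 + 0.39)
= 3824 * 1.39
= 5315.36


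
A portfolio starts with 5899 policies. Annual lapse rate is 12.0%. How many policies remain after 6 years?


remaining = initial * (1 - lapse)^years
= 5899 * (1 - 0.12)^6
= 5899 * 0.464404
= 2739.5197


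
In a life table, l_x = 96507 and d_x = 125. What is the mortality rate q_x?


q_x = d_x / l_x
= 125 / 96507
= 0.0013


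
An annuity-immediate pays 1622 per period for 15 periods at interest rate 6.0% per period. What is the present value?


PV = PMT * (1 - (1+i)^(-n)) / i
= 1622 * (1 - (1+0.06)^(-15)) / 0.06
= 1622 * (1 - 0.417265) / 0.06
= 1622 * 9.712249
= 15753.2679


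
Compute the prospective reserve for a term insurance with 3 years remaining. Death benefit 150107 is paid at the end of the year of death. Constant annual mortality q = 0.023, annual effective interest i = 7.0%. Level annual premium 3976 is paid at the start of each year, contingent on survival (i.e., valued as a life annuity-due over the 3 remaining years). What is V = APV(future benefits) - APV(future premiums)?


v = 1/(1+i) = 0.934579
APV(future benefits) per unit = sum_{k=0}^{2} k_p_x * q * v^(k+1) = 0.059044
APV(future benefits) = 150107 * 0.059044 = 8862.844
Life annuity-due factor ä_{x:3} = sum_{k=0}^{2} k_p_x * v^k = 2.746807
APV(future premiums) = 3976 * 2.746807 = 10921.3035
V = 8862.844 - 10921.3035
= -2058.4595


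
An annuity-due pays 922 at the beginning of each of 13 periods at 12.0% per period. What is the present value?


PV_due = PMT * (1-(1+i)^(-n))/i * (1+i)
PV_immediate = 5922.5116
PV_due = 5922.5116 * 1.12
= 6633.213


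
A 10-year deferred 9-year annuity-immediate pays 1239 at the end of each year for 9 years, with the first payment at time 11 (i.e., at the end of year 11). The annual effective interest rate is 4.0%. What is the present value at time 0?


PV at time 10 of the 9-year annuity-immediate:
a_n = 1239 * (1-(1+0.04)^(-9))/0.04 = 9212.3759
Discount back 10 years to time 0:
PV = 9212.3759 * (1+0.04)^(-10)
= 9212.3759 * 0.675564
= 6223.551


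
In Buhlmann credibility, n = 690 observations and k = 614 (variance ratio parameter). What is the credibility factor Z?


Z = n / (n + k)
= 690 / (690 + 614)
= 690 / 1304
= 0.5291


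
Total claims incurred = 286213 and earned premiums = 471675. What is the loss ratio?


Loss ratio = claims / premiums
= 286213 / 471675
= 0.6068


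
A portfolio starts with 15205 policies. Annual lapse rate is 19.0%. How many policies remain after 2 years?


remaining = initial * (1 - lapse)^years
= 15205 * (1 - 0.19)^2
= 15205 * 0.6561
= 9976.0005


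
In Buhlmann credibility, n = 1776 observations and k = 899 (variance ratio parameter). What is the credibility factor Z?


Z = n / (n + k)
= 1776 / (1776 + 899)
= 1776 / 2675
= 0.6639


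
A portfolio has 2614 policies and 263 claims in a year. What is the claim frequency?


frequency = claims / policies
= 263 / 2614
= 0.1006


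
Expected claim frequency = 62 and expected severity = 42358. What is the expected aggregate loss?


E[S] = E[N] * E[X]
= 62 * 42358
= 2.6262e+06


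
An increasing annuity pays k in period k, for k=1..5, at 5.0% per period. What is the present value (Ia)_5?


(Ia)_n = sum_{k=1}^{n} k * v^k, v = 1/(1+i)
v = 0.952381
Sum computed term by term:
(Ia)_5 = 12.5664


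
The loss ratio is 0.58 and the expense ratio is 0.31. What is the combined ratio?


Combined ratio = loss ratio + expense ratio
= 0.58 + 0.31
= 0.89


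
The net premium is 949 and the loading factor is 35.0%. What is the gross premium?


Gross = net * (1 + loading)
= 949 * (1 + 0.35)
= 949 * 1.35
= 1281.15


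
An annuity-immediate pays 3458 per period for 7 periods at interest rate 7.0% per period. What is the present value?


PV = PMT * (1 - (1+i)^(-n)) / i
= 3458 * (1 - (1+0.07)^(-7)) / 0.07
= 3458 * (1 - 0.62275) / 0.07
= 3458 * 5.389289
= 18636.1628


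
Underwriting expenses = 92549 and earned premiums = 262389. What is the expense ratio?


Expense ratio = expenses / premiums
= 92549 / 262389
= 0.3527


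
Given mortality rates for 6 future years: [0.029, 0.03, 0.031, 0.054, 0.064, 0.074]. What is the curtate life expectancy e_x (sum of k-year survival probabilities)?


e_x = sum_{k=1}^{n} k_p_x
k_p_x values:
  1_p_x = 0.971
  2_p_x = 0.94187
  3_p_x = 0.912672
  4_p_x = 0.863388
  5_p_x = 0.808131
  6_p_x = 0.748329
e_x = 5.2454


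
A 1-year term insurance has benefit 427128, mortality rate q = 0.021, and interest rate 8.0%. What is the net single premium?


NSP = benefit * q * v
v = 1/(1+i) = 0.925926
NSP = 427128 * 0.021 * 0.925926
= 8305.2667


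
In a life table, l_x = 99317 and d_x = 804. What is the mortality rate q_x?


q_x = d_x / l_x
= 804 / 99317
= 0.0081


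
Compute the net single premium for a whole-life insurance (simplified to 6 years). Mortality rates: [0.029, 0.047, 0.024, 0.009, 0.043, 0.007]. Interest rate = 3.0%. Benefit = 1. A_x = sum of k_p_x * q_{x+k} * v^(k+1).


v = 0.970874
Year 0: k_p_x=1.0, q=0.029, term=0.028155
Year 1: k_p_x=0.971, q=0.047, term=0.043017
Year 2: k_p_x=0.925363, q=0.024, term=0.020324
Year 3: k_p_x=0.903154, q=0.009, term=0.007222
Year 4: k_p_x=0.895026, q=0.043, term=0.033198
Year 5: k_p_x=0.85654, q=0.007, term=0.005021
A_x = 0.1369


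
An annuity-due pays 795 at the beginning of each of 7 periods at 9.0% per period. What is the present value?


PV_due = PMT * (1-(1+i)^(-n))/i * (1+i)
PV_immediate = 4001.1975
PV_due = 4001.1975 * 1.09
= 4361.3053


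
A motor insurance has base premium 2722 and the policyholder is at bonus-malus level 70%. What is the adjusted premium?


adjusted = base * BM_level / 100
= 2722 * 70 / 100
= 2722 * 0.7
= 1905.4


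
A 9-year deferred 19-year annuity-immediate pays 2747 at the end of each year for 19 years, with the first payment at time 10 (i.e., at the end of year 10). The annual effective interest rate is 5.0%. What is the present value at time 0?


PV at time 9 of the 19-year annuity-immediate:
a_n = 2747 * (1-(1+0.05)^(-19))/0.05 = 33198.3764
Discount back 9 years to time 0:
PV = 33198.3764 * (1+0.05)^(-9)
= 33198.3764 * 0.644609
= 21399.9694


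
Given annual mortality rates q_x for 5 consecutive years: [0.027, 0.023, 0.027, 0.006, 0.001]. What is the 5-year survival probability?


p_k = 1 - q_k for each year
Survival = product of (1 - q_k)
= 0.973 * 0.977 * 0.973 * 0.994 * 0.999
= 0.9185


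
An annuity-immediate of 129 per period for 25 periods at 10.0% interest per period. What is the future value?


FV = PMT * ((1+i)^n - 1) / i
= 129 * ((1.1)^25 - 1) / 0.1
= 129 * (10.834706 - 1) / 0.1
= 12686.7707


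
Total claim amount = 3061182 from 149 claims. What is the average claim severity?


severity = total / number
= 3061182 / 149
= 20544.8456


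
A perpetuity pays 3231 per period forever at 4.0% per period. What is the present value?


PV = PMT / i
= 3231 / 0.04
= 80775.0


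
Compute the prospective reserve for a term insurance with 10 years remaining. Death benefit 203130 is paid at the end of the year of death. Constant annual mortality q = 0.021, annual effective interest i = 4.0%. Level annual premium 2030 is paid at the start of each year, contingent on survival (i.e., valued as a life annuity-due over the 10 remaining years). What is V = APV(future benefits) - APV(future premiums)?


v = 1/(1+i) = 0.961538
APV(future benefits) per unit = sum_{k=0}^{9} k_p_x * q * v^(k+1) = 0.156165
APV(future benefits) = 203130 * 0.156165 = 31721.7582
Life annuity-due factor ä_{x:10} = sum_{k=0}^{9} k_p_x * v^k = 7.733876
APV(future premiums) = 2030 * 7.733876 = 15699.7691
V = 31721.7582 - 15699.7691
= 16021.9891


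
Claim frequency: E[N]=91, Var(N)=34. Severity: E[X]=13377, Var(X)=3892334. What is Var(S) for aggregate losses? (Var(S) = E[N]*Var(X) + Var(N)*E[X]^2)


Var(S) = E[N]*Var(X) + Var(N)*E[X]^2
= 91*3892334 + 34*13377^2
= 354202394 + 6084100386
= 6.4383e+09


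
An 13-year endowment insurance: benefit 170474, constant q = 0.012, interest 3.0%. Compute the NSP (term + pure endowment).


Term component = 20357.2878
Pure endowment = 13_p_x * v^13 * benefit = 0.854752 * 0.680951 * 170474 = 99223.4926
NSP = 119580.7805


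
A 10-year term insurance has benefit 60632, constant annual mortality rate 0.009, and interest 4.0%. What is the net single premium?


NSP = benefit * sum_{k=0}^{n-1} k_p_x * q * v^(k+1)
With constant q=0.009, v=0.961538
Sum = 0.070316
NSP = 60632 * 0.070316
= 4263.4086


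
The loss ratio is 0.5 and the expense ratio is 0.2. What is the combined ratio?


Combined ratio = loss ratio + expense ratio
= 0.5 + 0.2
= 0.7


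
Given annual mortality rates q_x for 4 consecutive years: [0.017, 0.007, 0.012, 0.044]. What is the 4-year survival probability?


p_k = 1 - q_k for each year
Survival = product of (1 - q_k)
= 0.983 * 0.993 * 0.988 * 0.956
= 0.922


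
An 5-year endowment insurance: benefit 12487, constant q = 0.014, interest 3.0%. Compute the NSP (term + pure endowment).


Term component = 779.1584
Pure endowment = 5_p_x * v^5 * benefit = 0.931933 * 0.862609 * 12487 = 10038.2166
NSP = 10817.375


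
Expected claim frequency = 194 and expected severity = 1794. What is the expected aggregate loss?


E[S] = E[N] * E[X]
= 194 * 1794
= 348036


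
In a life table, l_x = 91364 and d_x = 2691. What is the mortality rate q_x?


q_x = d_x / l_x
= 2691 / 91364
= 0.0295


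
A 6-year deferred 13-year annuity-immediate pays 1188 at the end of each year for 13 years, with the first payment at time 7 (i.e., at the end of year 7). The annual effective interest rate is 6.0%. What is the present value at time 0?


PV at time 6 of the 13-year annuity-immediate:
a_n = 1188 * (1-(1+0.06)^(-13))/0.06 = 10516.9874
Discount back 6 years to time 0:
PV = 10516.9874 * (1+0.06)^(-6)
= 10516.9874 * 0.704961
= 7414.0611


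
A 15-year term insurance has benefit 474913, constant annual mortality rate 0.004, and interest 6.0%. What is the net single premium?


NSP = benefit * sum_{k=0}^{n-1} k_p_x * q * v^(k+1)
With constant q=0.004, v=0.943396
Sum = 0.037943
NSP = 474913 * 0.037943
= 18019.4412


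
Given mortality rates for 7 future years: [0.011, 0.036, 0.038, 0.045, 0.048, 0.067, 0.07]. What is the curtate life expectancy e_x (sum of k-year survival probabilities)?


e_x = sum_{k=1}^{n} k_p_x
k_p_x values:
  1_p_x = 0.989
  2_p_x = 0.953396
  3_p_x = 0.917167
  4_p_x = 0.875894
  5_p_x = 0.833852
  6_p_x = 0.777983
  7_p_x = 0.723525
e_x = 6.0708


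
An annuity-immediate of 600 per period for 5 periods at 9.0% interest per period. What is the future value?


FV = PMT * ((1+i)^n - 1) / i
= 600 * ((1.09)^5 - 1) / 0.09
= 600 * (1.538624 - 1) / 0.09
= 3590.8264


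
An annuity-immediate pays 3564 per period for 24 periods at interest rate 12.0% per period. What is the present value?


PV = PMT * (1 - (1+i)^(-n)) / i
= 3564 * (1 - (1+0.12)^(-24)) / 0.12
= 3564 * (1 - 0.065882) / 0.12
= 3564 * 7.784316
= 27743.3015


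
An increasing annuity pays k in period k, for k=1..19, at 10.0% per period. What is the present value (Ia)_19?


(Ia)_n = sum_{k=1}^{n} k * v^k, v = 1/(1+i)
v = 0.909091
Sum computed term by term:
(Ia)_19 = 60.9476


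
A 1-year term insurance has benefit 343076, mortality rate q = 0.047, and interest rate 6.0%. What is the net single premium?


NSP = benefit * q * v
v = 1/(1+i) = 0.943396
NSP = 343076 * 0.047 * 0.943396
= 15211.8604


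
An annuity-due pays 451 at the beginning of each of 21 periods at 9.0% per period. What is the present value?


PV_due = PMT * (1-(1+i)^(-n))/i * (1+i)
PV_immediate = 4190.8019
PV_due = 4190.8019 * 1.09
= 4567.9741


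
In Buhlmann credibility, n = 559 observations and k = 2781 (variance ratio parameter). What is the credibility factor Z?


Z = n / (n + k)
= 559 / (559 + 2781)
= 559 / 3340
= 0.1674


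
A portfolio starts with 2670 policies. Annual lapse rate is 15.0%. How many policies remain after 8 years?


remaining = initial * (1 - lapse)^years
= 2670 * (1 - 0.15)^8
= 2670 * 0.272491
= 727.5497


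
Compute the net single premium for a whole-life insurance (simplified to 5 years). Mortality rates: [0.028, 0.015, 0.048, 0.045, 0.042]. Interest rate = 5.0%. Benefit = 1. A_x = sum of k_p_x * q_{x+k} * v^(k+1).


v = 0.952381
Year 0: k_p_x=1.0, q=0.028, term=0.026667
Year 1: k_p_x=0.972, q=0.015, term=0.013224
Year 2: k_p_x=0.95742, q=0.048, term=0.039699
Year 3: k_p_x=0.911464, q=0.045, term=0.033744
Year 4: k_p_x=0.870448, q=0.042, term=0.028645
A_x = 0.142


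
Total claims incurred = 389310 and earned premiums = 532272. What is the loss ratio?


Loss ratio = claims / premiums
= 389310 / 532272
= 0.7314


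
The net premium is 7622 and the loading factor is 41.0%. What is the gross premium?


Gross = net * (1 + loading)
= 7622 * (1 + 0.41)
= 7622 * 1.41
= 10747.02


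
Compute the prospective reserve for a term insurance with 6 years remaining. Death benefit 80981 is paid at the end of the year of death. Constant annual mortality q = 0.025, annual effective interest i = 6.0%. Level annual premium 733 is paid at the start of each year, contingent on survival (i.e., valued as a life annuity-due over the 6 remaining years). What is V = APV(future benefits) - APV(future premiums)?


v = 1/(1+i) = 0.943396
APV(future benefits) per unit = sum_{k=0}^{5} k_p_x * q * v^(k+1) = 0.115997
APV(future benefits) = 80981 * 0.115997 = 9393.5756
Life annuity-due factor ä_{x:6} = sum_{k=0}^{5} k_p_x * v^k = 4.918285
APV(future premiums) = 733 * 4.918285 = 3605.1026
V = 9393.5756 - 3605.1026
= 5788.473


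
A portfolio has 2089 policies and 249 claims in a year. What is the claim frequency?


frequency = claims / policies
= 249 / 2089
= 0.1192


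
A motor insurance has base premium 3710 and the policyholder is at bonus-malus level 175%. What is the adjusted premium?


adjusted = base * BM_level / 100
= 3710 * 175 / 100
= 3710 * 1.75
= 6492.5


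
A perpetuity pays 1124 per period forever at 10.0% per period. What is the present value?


PV = PMT / i
= 1124 / 0.1
= 11240.0


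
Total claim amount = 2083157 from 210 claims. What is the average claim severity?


severity = total / number
= 2083157 / 210
= 9919.7952


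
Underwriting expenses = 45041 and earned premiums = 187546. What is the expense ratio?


Expense ratio = expenses / premiums
= 45041 / 187546
= 0.2402


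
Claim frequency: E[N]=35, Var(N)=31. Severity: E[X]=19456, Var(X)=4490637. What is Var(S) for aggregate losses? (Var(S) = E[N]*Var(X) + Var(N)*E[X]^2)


Var(S) = E[N]*Var(X) + Var(N)*E[X]^2
= 35*4490637 + 31*19456^2
= 157172295 + 11734614016
= 1.1892e+10


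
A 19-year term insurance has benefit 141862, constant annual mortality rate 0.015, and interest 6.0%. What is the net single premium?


NSP = benefit * sum_{k=0}^{n-1} k_p_x * q * v^(k+1)
With constant q=0.015, v=0.943396
Sum = 0.150397
NSP = 141862 * 0.150397
= 21335.6356


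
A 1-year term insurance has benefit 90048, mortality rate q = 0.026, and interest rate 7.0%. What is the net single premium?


NSP = benefit * q * v
v = 1/(1+i) = 0.934579
NSP = 90048 * 0.026 * 0.934579
= 2188.0822


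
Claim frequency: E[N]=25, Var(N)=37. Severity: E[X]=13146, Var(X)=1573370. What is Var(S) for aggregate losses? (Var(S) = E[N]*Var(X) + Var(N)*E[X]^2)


Var(S) = E[N]*Var(X) + Var(N)*E[X]^2
= 25*1573370 + 37*13146^2
= 39334250 + 6394240692
= 6.4336e+09


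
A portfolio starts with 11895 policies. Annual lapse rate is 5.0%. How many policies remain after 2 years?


remaining = initial * (1 - lapse)^years
= 11895 * (1 - 0.05)^2
= 11895 * 0.9025
= 10735.2375


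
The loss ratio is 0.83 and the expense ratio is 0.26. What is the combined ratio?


Combined ratio = loss ratio + expense ratio
= 0.83 + 0.26
= 1.09


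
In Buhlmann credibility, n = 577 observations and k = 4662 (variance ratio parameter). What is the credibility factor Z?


Z = n / (n + k)
= 577 / (577 + 4662)
= 577 / 5239
= 0.1101


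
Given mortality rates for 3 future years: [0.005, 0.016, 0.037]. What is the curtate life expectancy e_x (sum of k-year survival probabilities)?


e_x = sum_{k=1}^{n} k_p_x
k_p_x values:
  1_p_x = 0.995
  2_p_x = 0.97908
  3_p_x = 0.942854
e_x = 2.9169


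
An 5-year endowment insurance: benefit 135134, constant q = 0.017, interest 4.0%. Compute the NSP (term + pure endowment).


Term component = 9898.5021
Pure endowment = 5_p_x * v^5 * benefit = 0.917841 * 0.821927 * 135134 = 101944.9048
NSP = 111843.4069


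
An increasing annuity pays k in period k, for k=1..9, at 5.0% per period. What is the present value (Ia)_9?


(Ia)_n = sum_{k=1}^{n} k * v^k, v = 1/(1+i)
v = 0.952381
Sum computed term by term:
(Ia)_9 = 33.2347


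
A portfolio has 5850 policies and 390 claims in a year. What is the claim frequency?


frequency = claims / policies
= 390 / 5850
= 0.0667


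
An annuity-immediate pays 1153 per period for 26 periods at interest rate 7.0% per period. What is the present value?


PV = PMT * (1 - (1+i)^(-n)) / i
= 1153 * (1 - (1+0.07)^(-26)) / 0.07
= 1153 * (1 - 0.172195) / 0.07
= 1153 * 11.825779
= 13635.1228
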